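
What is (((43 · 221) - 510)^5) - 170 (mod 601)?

43 · 221 = 9503 ≡ 488 (mod 601)
488 - 510 = -22 ≡ 579 (mod 601)
(579)^5 ≡ 544 (mod 601)
544 - 170 = 374

374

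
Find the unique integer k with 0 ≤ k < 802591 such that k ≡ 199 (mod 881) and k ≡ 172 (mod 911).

81251

881⁻¹ mod 911: 881·334 ≡ 1 (mod 911), so 881⁻¹ ≡ 334.
k = 199 + 881·((172 − 199)·334 mod 911) = 199 + 881·92 = 81251.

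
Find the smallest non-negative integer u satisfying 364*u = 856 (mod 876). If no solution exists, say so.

gcd(364, 876) = 4, and 4 | 856, so solutions exist.
Divide through by 4: 91*u ≡ 214 (mod 219).
91⁻¹ ≡ 142 (mod 219).
u ≡ 142*214 ≡ 166 (mod 219).
The smallest non-negative solution is u = 166.

166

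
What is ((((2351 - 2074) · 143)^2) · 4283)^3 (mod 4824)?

2351 - 2074 = 277
277 · 143 = 39611 ≡ 1019 (mod 4824)
(1019)^2 ≡ 1201 (mod 4824)
1201 · 4283 = 5143883 ≡ 1499 (mod 4824)
(1499)^3 ≡ 2627 (mod 4824)

2627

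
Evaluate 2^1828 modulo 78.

16

2^1 ≡ 2 (mod 78)
2^2 ≡ 2^2 = 4 (mod 78)
2^4 ≡ 4^2 = 16 (mod 78)
2^8 ≡ 16^2 = 256 ≡ 22 (mod 78)
2^16 ≡ 22^2 = 484 ≡ 16 (mod 78)
2^32 ≡ 16^2 = 256 ≡ 22 (mod 78)
2^64 ≡ 22^2 = 484 ≡ 16 (mod 78)
2^128 ≡ 16^2 = 256 ≡ 22 (mod 78)
2^256 ≡ 22^2 = 484 ≡ 16 (mod 78)
2^512 ≡ 16^2 = 256 ≡ 22 (mod 78)
2^1024 ≡ 22^2 = 484 ≡ 16 (mod 78)
2^1828 = 2^1024 · 2^512 · 2^256 · 2^32 · 2^4 ≡ 16 · 22 · 16 · 22 · 16 (mod 78).
Accumulate the product:
16 · 22 = 352 ≡ 40
40 · 16 = 640 ≡ 16
16 · 22 = 352 ≡ 40
40 · 16 = 640 ≡ 16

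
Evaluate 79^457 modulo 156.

457 in binary is 111001001, i.e. 457 = 256 + 128 + 64 + 8 + 1.
79^1 ≡ 79 (mod 156)
79^2 ≡ 79^2 = 6241 ≡ 1 (mod 156)
79^4 ≡ 1^2 = 1 (mod 156)
79^8 ≡ 1^2 = 1 (mod 156)
79^16 ≡ 1^2 = 1 (mod 156)
79^32 ≡ 1^2 = 1 (mod 156)
79^64 ≡ 1^2 = 1 (mod 156)
79^128 ≡ 1^2 = 1 (mod 156)
79^256 ≡ 1^2 = 1 (mod 156)
79^457 = 79^256 · 79^128 · 79^64 · 79^8 · 79^1 ≡ 1 · 1 · 1 · 1 · 79 (mod 156).
Accumulate the product:
1 · 1 = 1
1 · 1 = 1
1 · 1 = 1
1 · 79 = 79

79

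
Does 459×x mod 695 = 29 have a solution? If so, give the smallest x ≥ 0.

gcd(459, 695) = 1, so a unique solution mod 695 exists.
459⁻¹ ≡ 374 (mod 695).
x ≡ 374×29 ≡ 421 (mod 695).

421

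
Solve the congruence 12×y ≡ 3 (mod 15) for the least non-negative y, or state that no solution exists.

gcd(12, 15) = 3, and 3 | 3, so solutions exist.
Divide through by 3: 4×y = 1 (mod 5).
4⁻¹ ≡ 4 (mod 5).
y ≡ 4×1 ≡ 4 (mod 5).
The smallest non-negative solution is y = 4.

4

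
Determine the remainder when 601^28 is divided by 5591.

28 in binary is 11100, i.e. 28 = 16 + 8 + 4.
601^1 ≡ 601 (mod 5591)
601^2 ≡ 601^2 = 361201 ≡ 3377 (mod 5591)
601^4 ≡ 3377^2 = 11404129 ≡ 4080 (mod 5591)
601^8 ≡ 4080^2 = 16646400 ≡ 1993 (mod 5591)
601^16 ≡ 1993^2 = 3972049 ≡ 2439 (mod 5591)
601^28 = 601^16 × 601^8 × 601^4 ≡ 2439 × 1993 × 4080 (mod 5591).
Accumulate the product:
2439 × 1993 = 4860927 ≡ 2348
2348 × 4080 = 9579840 ≡ 2457

2457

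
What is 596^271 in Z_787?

Compute successive squares:
271 in binary is 100001111, i.e. 271 = 256 + 8 + 4 + 2 + 1.
596^1 ≡ 596 (mod 787)
596^2 ≡ 596^2 = 355216 ≡ 279 (mod 787)
596^4 ≡ 279^2 = 77841 ≡ 715 (mod 787)
596^8 ≡ 715^2 = 511225 ≡ 462 (mod 787)
596^16 ≡ 462^2 = 213444 ≡ 167 (mod 787)
596^32 ≡ 167^2 = 27889 ≡ 344 (mod 787)
596^64 ≡ 344^2 = 118336 ≡ 286 (mod 787)
596^128 ≡ 286^2 = 81796 ≡ 735 (mod 787)
596^256 ≡ 735^2 = 540225 ≡ 343 (mod 787)
596^271 = 596^256 * 596^8 * 596^4 * 596^2 * 596^1 ≡ 343 * 462 * 715 * 279 * 596 (mod 787).
Accumulate the product:
343 * 462 = 158466 ≡ 279
279 * 715 = 199485 ≡ 374
374 * 279 = 104346 ≡ 462
462 * 596 = 275352 ≡ 689

689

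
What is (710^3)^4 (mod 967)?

(710)^3 ≡ 125 (mod 967)
(125)^4 ≡ 201 (mod 967)

201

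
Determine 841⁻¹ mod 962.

159

962 = 1·841 + 121
841 = 6·121 + 115
121 = 1·115 + 6
115 = 19·6 + 1
6 = 6·1 + 0
gcd(841, 962) = 1, so the inverse exists.
Back-substitute for 1:
1 = 1·115 − 19·6
  = −19·121 + 20·115
  = 20·841 − 139·121
  = −139·962 + 159·841
So 841⁻¹ ≡ 159 (mod 962).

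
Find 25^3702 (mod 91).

1

Compute successive squares:
3702 in binary is 111001110110, i.e. 3702 = 2048 + 1024 + 512 + 64 + 32 + 16 + 4 + 2.
25^1 ≡ 25 (mod 91)
25^2 ≡ 25^2 = 625 ≡ 79 (mod 91)
25^4 ≡ 79^2 = 6241 ≡ 53 (mod 91)
25^8 ≡ 53^2 = 2809 ≡ 79 (mod 91)
25^16 ≡ 79^2 = 6241 ≡ 53 (mod 91)
25^32 ≡ 53^2 = 2809 ≡ 79 (mod 91)
25^64 ≡ 79^2 = 6241 ≡ 53 (mod 91)
25^128 ≡ 53^2 = 2809 ≡ 79 (mod 91)
25^256 ≡ 79^2 = 6241 ≡ 53 (mod 91)
25^512 ≡ 53^2 = 2809 ≡ 79 (mod 91)
25^1024 ≡ 79^2 = 6241 ≡ 53 (mod 91)
25^2048 ≡ 53^2 = 2809 ≡ 79 (mod 91)
25^3702 = 25^2048 · 25^1024 · 25^512 · 25^64 · 25^32 · 25^16 · 25^4 · 25^2 ≡ 79 · 53 · 79 · 53 · 79 · 53 · 53 · 79 (mod 91).
Accumulate the product:
79 · 53 = 4187 ≡ 1
1 · 79 = 79
79 · 53 = 4187 ≡ 1
1 · 79 = 79
79 · 53 = 4187 ≡ 1
1 · 53 = 53
53 · 79 = 4187 ≡ 1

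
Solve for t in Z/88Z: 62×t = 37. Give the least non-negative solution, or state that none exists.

gcd(62, 88) = 2, and 2 does not divide 37.
So the congruence has no solution.

no solution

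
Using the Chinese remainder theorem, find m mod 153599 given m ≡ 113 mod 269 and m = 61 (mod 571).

75433

269⁻¹ mod 571: 269·346 ≡ 1 (mod 571), so 269⁻¹ ≡ 346.
m = 113 + 269·((61 − 113)·346 mod 571) = 113 + 269·280 = 75433.
Check: 75433 mod 269 = 113, 75433 mod 571 = 61. ✓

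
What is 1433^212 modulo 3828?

3133

Compute successive squares:
212 in binary is 11010100, i.e. 212 = 128 + 64 + 16 + 4.
1433^1 ≡ 1433 (mod 3828)
1433^2 ≡ 1433^2 = 2053489 ≡ 1681 (mod 3828)
1433^4 ≡ 1681^2 = 2825761 ≡ 697 (mod 3828)
1433^8 ≡ 697^2 = 485809 ≡ 3481 (mod 3828)
1433^16 ≡ 3481^2 = 12117361 ≡ 1741 (mod 3828)
1433^32 ≡ 1741^2 = 3031081 ≡ 3133 (mod 3828)
1433^64 ≡ 3133^2 = 9815689 ≡ 697 (mod 3828)
1433^128 ≡ 697^2 = 485809 ≡ 3481 (mod 3828)
1433^212 = 1433^128 × 1433^64 × 1433^16 × 1433^4 ≡ 3481 × 697 × 1741 × 697 (mod 3828).
Accumulate the product:
3481 × 697 = 2426257 ≡ 3133
3133 × 1741 = 5454553 ≡ 3481
3481 × 697 = 2426257 ≡ 3133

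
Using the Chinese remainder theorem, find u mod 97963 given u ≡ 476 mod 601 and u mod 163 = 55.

32329

601⁻¹ mod 163: 601×147 ≡ 1 (mod 163), so 601⁻¹ ≡ 147.
u = 476 + 601×((55 − 476)×147 mod 163) = 476 + 601×53 = 32329.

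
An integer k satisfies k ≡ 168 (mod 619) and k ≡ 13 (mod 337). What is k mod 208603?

96732

619⁻¹ mod 337: 619·49 ≡ 1 (mod 337), so 619⁻¹ ≡ 49.
k = 168 + 619·((13 − 168)·49 mod 337) = 168 + 619·156 = 96732.
Check: 96732 mod 619 = 168, 96732 mod 337 = 13. ✓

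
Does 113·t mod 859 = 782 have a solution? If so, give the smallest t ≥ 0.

349

gcd(113, 859) = 1, so a unique solution mod 859 exists.
113⁻¹ ≡ 821 (mod 859).
t ≡ 821·782 ≡ 349 (mod 859).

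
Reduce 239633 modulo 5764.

3309

239633 = 41·5764 + 3309, so 239633 ≡ 3309 (mod 5764).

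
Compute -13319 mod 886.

857

-13319 = -16·886 + 857, so -13319 ≡ 857 (mod 886).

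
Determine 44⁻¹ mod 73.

5

By the extended Euclidean algorithm:
73 = 1×44 + 29
44 = 1×29 + 15
29 = 1×15 + 14
15 = 1×14 + 1
14 = 14×1 + 0
gcd(44, 73) = 1, so the inverse exists.
Bézout: 1 = −3×73 + 5×44.
So 44⁻¹ ≡ 5 (mod 73).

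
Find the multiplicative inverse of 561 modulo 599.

331

Run the extended Euclidean algorithm:
599 = 1×561 + 38
561 = 14×38 + 29
38 = 1×29 + 9
29 = 3×9 + 2
9 = 4×2 + 1
2 = 2×1 + 0
gcd(561, 599) = 1, so the inverse exists.
Bézout: 1 = 251×599 − 268×561.
So 561⁻¹ ≡ −268 ≡ 331 (mod 599).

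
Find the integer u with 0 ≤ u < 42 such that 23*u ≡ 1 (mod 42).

Run the extended Euclidean algorithm:
42 = 1*23 + 19
23 = 1*19 + 4
19 = 4*4 + 3
4 = 1*3 + 1
3 = 3*1 + 0
gcd(23, 42) = 1, so the inverse exists.
Back-substitute for 1:
1 = 1*4 − 1*3
  = −1*19 + 5*4
  = 5*23 − 6*19
  = −6*42 + 11*23
So 23⁻¹ ≡ 11 (mod 42).

11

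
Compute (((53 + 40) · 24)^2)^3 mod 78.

53 + 40 = 93 ≡ 15 (mod 78)
15 · 24 = 360 ≡ 48 (mod 78)
(48)^2 ≡ 42 (mod 78)
(42)^3 ≡ 66 (mod 78)

66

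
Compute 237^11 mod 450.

11 in binary is 1011, i.e. 11 = 8 + 2 + 1.
237^1 ≡ 237 (mod 450)
237^2 ≡ 237^2 = 56169 ≡ 369 (mod 450)
237^4 ≡ 369^2 = 136161 ≡ 261 (mod 450)
237^8 ≡ 261^2 = 68121 ≡ 171 (mod 450)
237^11 = 237^8 · 237^2 · 237^1 ≡ 171 · 369 · 237 (mod 450).
Accumulate the product:
171 · 369 = 63099 ≡ 99
99 · 237 = 23463 ≡ 63

63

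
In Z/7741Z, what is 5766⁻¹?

925

7741 = 1×5766 + 1975
5766 = 2×1975 + 1816
1975 = 1×1816 + 159
1816 = 11×159 + 67
159 = 2×67 + 25
67 = 2×25 + 17
25 = 1×17 + 8
17 = 2×8 + 1
8 = 8×1 + 0
gcd(5766, 7741) = 1, so the inverse exists.
Bézout: 1 = −689×7741 + 925×5766.
So 5766⁻¹ ≡ 925 (mod 7741).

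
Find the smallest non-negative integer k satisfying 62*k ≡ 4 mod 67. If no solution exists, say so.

gcd(62, 67) = 1, so a unique solution mod 67 exists.
62⁻¹ ≡ 40 (mod 67).
k ≡ 40*4 ≡ 26 (mod 67).

26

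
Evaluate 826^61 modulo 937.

459

By square-and-multiply:
61 in binary is 111101, i.e. 61 = 32 + 16 + 8 + 4 + 1.
826^1 ≡ 826 (mod 937)
826^2 ≡ 826^2 = 682276 ≡ 140 (mod 937)
826^4 ≡ 140^2 = 19600 ≡ 860 (mod 937)
826^8 ≡ 860^2 = 739600 ≡ 307 (mod 937)
826^16 ≡ 307^2 = 94249 ≡ 549 (mod 937)
826^32 ≡ 549^2 = 301401 ≡ 624 (mod 937)
826^61 = 826^32 · 826^16 · 826^8 · 826^4 · 826^1 ≡ 624 · 549 · 307 · 860 · 826 (mod 937).
Accumulate the product:
624 · 549 = 342576 ≡ 571
571 · 307 = 175297 ≡ 78
78 · 860 = 67080 ≡ 553
553 · 826 = 456778 ≡ 459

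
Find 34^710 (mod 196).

92

710 in binary is 1011000110, i.e. 710 = 512 + 128 + 64 + 4 + 2.
34^1 ≡ 34 (mod 196)
34^2 ≡ 34^2 = 1156 ≡ 176 (mod 196)
34^4 ≡ 176^2 = 30976 ≡ 8 (mod 196)
34^8 ≡ 8^2 = 64 (mod 196)
34^16 ≡ 64^2 = 4096 ≡ 176 (mod 196)
34^32 ≡ 176^2 = 30976 ≡ 8 (mod 196)
34^64 ≡ 8^2 = 64 (mod 196)
34^128 ≡ 64^2 = 4096 ≡ 176 (mod 196)
34^256 ≡ 176^2 = 30976 ≡ 8 (mod 196)
34^512 ≡ 8^2 = 64 (mod 196)
34^710 = 34^512 × 34^128 × 34^64 × 34^4 × 34^2 ≡ 64 × 176 × 64 × 8 × 176 (mod 196).
Accumulate the product:
64 × 176 = 11264 ≡ 92
92 × 64 = 5888 ≡ 8
8 × 8 = 64
64 × 176 = 11264 ≡ 92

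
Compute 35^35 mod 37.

18

35 in binary is 100011, i.e. 35 = 32 + 2 + 1.
35^1 ≡ 35 (mod 37)
35^2 ≡ 35^2 = 1225 ≡ 4 (mod 37)
35^4 ≡ 4^2 = 16 (mod 37)
35^8 ≡ 16^2 = 256 ≡ 34 (mod 37)
35^16 ≡ 34^2 = 1156 ≡ 9 (mod 37)
35^32 ≡ 9^2 = 81 ≡ 7 (mod 37)
35^35 = 35^32 * 35^2 * 35^1 ≡ 7 * 4 * 35 (mod 37).
Accumulate the product:
7 * 4 = 28
28 * 35 = 980 ≡ 18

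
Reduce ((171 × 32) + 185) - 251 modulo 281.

171 × 32 = 5472 ≡ 133 (mod 281)
133 + 185 = 318 ≡ 37 (mod 281)
37 - 251 = -214 ≡ 67 (mod 281)

67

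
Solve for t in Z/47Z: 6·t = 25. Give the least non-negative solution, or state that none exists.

12

gcd(6, 47) = 1, so a unique solution mod 47 exists.
6⁻¹ ≡ 8 (mod 47).
t ≡ 8·25 ≡ 12 (mod 47).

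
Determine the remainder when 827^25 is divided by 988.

775

Compute successive squares:
25 in binary is 11001, i.e. 25 = 16 + 8 + 1.
827^1 ≡ 827 (mod 988)
827^2 ≡ 827^2 = 683929 ≡ 233 (mod 988)
827^4 ≡ 233^2 = 54289 ≡ 937 (mod 988)
827^8 ≡ 937^2 = 877969 ≡ 625 (mod 988)
827^16 ≡ 625^2 = 390625 ≡ 365 (mod 988)
827^25 = 827^16 * 827^8 * 827^1 ≡ 365 * 625 * 827 (mod 988).
Accumulate the product:
365 * 625 = 228125 ≡ 885
885 * 827 = 731895 ≡ 775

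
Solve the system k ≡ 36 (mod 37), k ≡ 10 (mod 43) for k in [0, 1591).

37⁻¹ mod 43: 37×7 ≡ 1 (mod 43), so 37⁻¹ ≡ 7.
k = 36 + 37×((10 − 36)×7 mod 43) = 36 + 37×33 = 1257.

1257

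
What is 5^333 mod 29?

13

333 in binary is 101001101, i.e. 333 = 256 + 64 + 8 + 4 + 1.
5^1 ≡ 5 (mod 29)
5^2 ≡ 5^2 = 25 (mod 29)
5^4 ≡ 25^2 = 625 ≡ 16 (mod 29)
5^8 ≡ 16^2 = 256 ≡ 24 (mod 29)
5^16 ≡ 24^2 = 576 ≡ 25 (mod 29)
5^32 ≡ 25^2 = 625 ≡ 16 (mod 29)
5^64 ≡ 16^2 = 256 ≡ 24 (mod 29)
5^128 ≡ 24^2 = 576 ≡ 25 (mod 29)
5^256 ≡ 25^2 = 625 ≡ 16 (mod 29)
5^333 = 5^256 · 5^64 · 5^8 · 5^4 · 5^1 ≡ 16 · 24 · 24 · 16 · 5 (mod 29).
Accumulate the product:
16 · 24 = 384 ≡ 7
7 · 24 = 168 ≡ 23
23 · 16 = 368 ≡ 20
20 · 5 = 100 ≡ 13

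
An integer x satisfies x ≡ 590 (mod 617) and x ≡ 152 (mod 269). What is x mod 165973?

140032

617⁻¹ mod 269: 617·126 ≡ 1 (mod 269), so 617⁻¹ ≡ 126.
x = 590 + 617·((152 − 590)·126 mod 269) = 590 + 617·226 = 140032.
Check: 140032 mod 617 = 590, 140032 mod 269 = 152. ✓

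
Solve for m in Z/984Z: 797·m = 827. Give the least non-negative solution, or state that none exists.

727

gcd(797, 984) = 1, so a unique solution mod 984 exists.
797⁻¹ ≡ 221 (mod 984).
m ≡ 221·827 ≡ 727 (mod 984).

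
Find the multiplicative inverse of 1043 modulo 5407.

4365

By the extended Euclidean algorithm:
5407 = 5*1043 + 192
1043 = 5*192 + 83
192 = 2*83 + 26
83 = 3*26 + 5
26 = 5*5 + 1
5 = 5*1 + 0
gcd(1043, 5407) = 1, so the inverse exists.
Bézout: 1 = 201*5407 − 1042*1043.
So 1043⁻¹ ≡ −1042 ≡ 4365 (mod 5407).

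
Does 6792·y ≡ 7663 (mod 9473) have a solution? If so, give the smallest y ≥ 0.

gcd(6792, 9473) = 1, so a unique solution mod 9473 exists.
6792⁻¹ ≡ 4763 (mod 9473).
y ≡ 4763·7663 ≡ 8873 (mod 9473).

8873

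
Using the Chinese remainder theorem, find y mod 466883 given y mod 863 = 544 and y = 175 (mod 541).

863⁻¹ mod 541: 863×499 ≡ 1 (mod 541), so 863⁻¹ ≡ 499.
y = 544 + 863×((175 − 544)×499 mod 541) = 544 + 863×350 = 302594.

302594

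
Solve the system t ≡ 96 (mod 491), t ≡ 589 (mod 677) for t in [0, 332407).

243632

491⁻¹ mod 677: 491×586 ≡ 1 (mod 677), so 491⁻¹ ≡ 586.
t = 96 + 491×((589 − 96)×586 mod 677) = 96 + 491×496 = 243632.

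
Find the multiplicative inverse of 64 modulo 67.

Apply the Euclidean algorithm and back-substitute:
67 = 1·64 + 3
64 = 21·3 + 1
3 = 3·1 + 0
gcd(64, 67) = 1, so the inverse exists.
Bézout: 1 = −21·67 + 22·64.
So 64⁻¹ ≡ 22 (mod 67).

22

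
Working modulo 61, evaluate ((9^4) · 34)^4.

(9)^4 ≡ 34 (mod 61)
34 · 34 = 1156 ≡ 58 (mod 61)
(58)^4 ≡ 20 (mod 61)

20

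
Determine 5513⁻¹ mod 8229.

Apply the Euclidean algorithm and back-substitute:
8229 = 1·5513 + 2716
5513 = 2·2716 + 81
2716 = 33·81 + 43
81 = 1·43 + 38
43 = 1·38 + 5
38 = 7·5 + 3
5 = 1·3 + 2
3 = 1·2 + 1
2 = 2·1 + 0
gcd(5513, 8229) = 1, so the inverse exists.
Bézout: 1 = −2178·8229 + 3251·5513.
So 5513⁻¹ ≡ 3251 (mod 8229).

3251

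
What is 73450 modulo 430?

73450 = 170*430 + 350, so 73450 ≡ 350 (mod 430).

350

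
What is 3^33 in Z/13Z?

1

Using repeated squaring:
33 in binary is 100001, i.e. 33 = 32 + 1.
3^1 ≡ 3 (mod 13)
3^2 ≡ 3^2 = 9 (mod 13)
3^4 ≡ 9^2 = 81 ≡ 3 (mod 13)
3^8 ≡ 3^2 = 9 (mod 13)
3^16 ≡ 9^2 = 81 ≡ 3 (mod 13)
3^32 ≡ 3^2 = 9 (mod 13)
3^33 = 3^32 × 3^1 ≡ 9 × 3 (mod 13).
9 × 3 = 27 ≡ 1 (mod 13).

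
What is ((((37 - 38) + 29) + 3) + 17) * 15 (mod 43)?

32

37 - 38 = -1 ≡ 42 (mod 43)
42 + 29 = 71 ≡ 28 (mod 43)
28 + 3 = 31
31 + 17 = 48 ≡ 5 (mod 43)
5 * 15 = 75 ≡ 32 (mod 43)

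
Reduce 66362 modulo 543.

66362 = 122×543 + 116, so 66362 ≡ 116 (mod 543).

116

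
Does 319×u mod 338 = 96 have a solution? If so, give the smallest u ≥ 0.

244

gcd(319, 338) = 1, so a unique solution mod 338 exists.
319⁻¹ ≡ 249 (mod 338).
u ≡ 249×96 ≡ 244 (mod 338).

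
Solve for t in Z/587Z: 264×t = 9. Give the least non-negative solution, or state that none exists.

527

gcd(264, 587) = 1, so a unique solution mod 587 exists.
264⁻¹ ≡ 189 (mod 587).
t ≡ 189×9 ≡ 527 (mod 587).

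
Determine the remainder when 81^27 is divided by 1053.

Using repeated squaring:
27 in binary is 11011, i.e. 27 = 16 + 8 + 2 + 1.
81^1 ≡ 81 (mod 1053)
81^2 ≡ 81^2 = 6561 ≡ 243 (mod 1053)
81^4 ≡ 243^2 = 59049 ≡ 81 (mod 1053)
81^8 ≡ 81^2 = 6561 ≡ 243 (mod 1053)
81^16 ≡ 243^2 = 59049 ≡ 81 (mod 1053)
81^27 = 81^16 · 81^8 · 81^2 · 81^1 ≡ 81 · 243 · 243 · 81 (mod 1053).
Accumulate the product:
81 · 243 = 19683 ≡ 729
729 · 243 = 177147 ≡ 243
243 · 81 = 19683 ≡ 729

729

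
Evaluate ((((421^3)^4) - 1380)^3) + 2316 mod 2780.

2277

(421)^3 ≡ 481 (mod 2780)
(481)^4 ≡ 2001 (mod 2780)
2001 - 1380 = 621
(621)^3 ≡ 2741 (mod 2780)
2741 + 2316 = 5057 ≡ 2277 (mod 2780)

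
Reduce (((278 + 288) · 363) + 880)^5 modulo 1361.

1315

278 + 288 = 566
566 · 363 = 205458 ≡ 1308 (mod 1361)
1308 + 880 = 2188 ≡ 827 (mod 1361)
(827)^5 ≡ 1315 (mod 1361)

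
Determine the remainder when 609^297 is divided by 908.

297 in binary is 100101001, i.e. 297 = 256 + 32 + 8 + 1.
609^1 ≡ 609 (mod 908)
609^2 ≡ 609^2 = 370881 ≡ 417 (mod 908)
609^4 ≡ 417^2 = 173889 ≡ 461 (mod 908)
609^8 ≡ 461^2 = 212521 ≡ 49 (mod 908)
609^16 ≡ 49^2 = 2401 ≡ 585 (mod 908)
609^32 ≡ 585^2 = 342225 ≡ 817 (mod 908)
609^64 ≡ 817^2 = 667489 ≡ 109 (mod 908)
609^128 ≡ 109^2 = 11881 ≡ 77 (mod 908)
609^256 ≡ 77^2 = 5929 ≡ 481 (mod 908)
609^297 = 609^256 · 609^32 · 609^8 · 609^1 ≡ 481 · 817 · 49 · 609 (mod 908).
Accumulate the product:
481 · 817 = 392977 ≡ 721
721 · 49 = 35329 ≡ 825
825 · 609 = 502425 ≡ 301

301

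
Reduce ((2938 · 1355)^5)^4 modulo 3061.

2938 · 1355 = 3980990 ≡ 1690 (mod 3061)
(1690)^5 ≡ 1944 (mod 3061)
(1944)^4 ≡ 1992 (mod 3061)

1992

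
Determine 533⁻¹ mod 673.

274

By the extended Euclidean algorithm:
673 = 1*533 + 140
533 = 3*140 + 113
140 = 1*113 + 27
113 = 4*27 + 5
27 = 5*5 + 2
5 = 2*2 + 1
2 = 2*1 + 0
gcd(533, 673) = 1, so the inverse exists.
Bézout: 1 = −217*673 + 274*533.
So 533⁻¹ ≡ 274 (mod 673).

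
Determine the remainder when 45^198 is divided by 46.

By square-and-multiply:
198 in binary is 11000110, i.e. 198 = 128 + 64 + 4 + 2.
45^1 ≡ 45 (mod 46)
45^2 ≡ 45^2 = 2025 ≡ 1 (mod 46)
45^4 ≡ 1^2 = 1 (mod 46)
45^8 ≡ 1^2 = 1 (mod 46)
45^16 ≡ 1^2 = 1 (mod 46)
45^32 ≡ 1^2 = 1 (mod 46)
45^64 ≡ 1^2 = 1 (mod 46)
45^128 ≡ 1^2 = 1 (mod 46)
45^198 = 45^128 · 45^64 · 45^4 · 45^2 ≡ 1 · 1 · 1 · 1 (mod 46).
Accumulate the product:
1 · 1 = 1
1 · 1 = 1
1 · 1 = 1

1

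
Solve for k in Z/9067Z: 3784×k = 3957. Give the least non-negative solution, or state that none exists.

gcd(3784, 9067) = 1, so a unique solution mod 9067 exists.
3784⁻¹ ≡ 5341 (mod 9067).
k ≡ 5341×3957 ≡ 8227 (mod 9067).

8227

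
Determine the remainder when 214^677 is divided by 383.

15

677 in binary is 1010100101, i.e. 677 = 512 + 128 + 32 + 4 + 1.
214^1 ≡ 214 (mod 383)
214^2 ≡ 214^2 = 45796 ≡ 219 (mod 383)
214^4 ≡ 219^2 = 47961 ≡ 86 (mod 383)
214^8 ≡ 86^2 = 7396 ≡ 119 (mod 383)
214^16 ≡ 119^2 = 14161 ≡ 373 (mod 383)
214^32 ≡ 373^2 = 139129 ≡ 100 (mod 383)
214^64 ≡ 100^2 = 10000 ≡ 42 (mod 383)
214^128 ≡ 42^2 = 1764 ≡ 232 (mod 383)
214^256 ≡ 232^2 = 53824 ≡ 204 (mod 383)
214^512 ≡ 204^2 = 41616 ≡ 252 (mod 383)
214^677 = 214^512 × 214^128 × 214^32 × 214^4 × 214^1 ≡ 252 × 232 × 100 × 86 × 214 (mod 383).
Accumulate the product:
252 × 232 = 58464 ≡ 248
248 × 100 = 24800 ≡ 288
288 × 86 = 24768 ≡ 256
256 × 214 = 54784 ≡ 15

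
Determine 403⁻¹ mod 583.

217

583 = 1·403 + 180
403 = 2·180 + 43
180 = 4·43 + 8
43 = 5·8 + 3
8 = 2·3 + 2
3 = 1·2 + 1
2 = 2·1 + 0
gcd(403, 583) = 1, so the inverse exists.
Back-substitute for 1:
1 = 1·3 − 1·2
  = −1·8 + 3·3
  = 3·43 − 16·8
  = −16·180 + 67·43
  = 67·403 − 150·180
  = −150·583 + 217·403
So 403⁻¹ ≡ 217 (mod 583).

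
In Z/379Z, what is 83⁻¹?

137

By the extended Euclidean algorithm:
379 = 4·83 + 47
83 = 1·47 + 36
47 = 1·36 + 11
36 = 3·11 + 3
11 = 3·3 + 2
3 = 1·2 + 1
2 = 2·1 + 0
gcd(83, 379) = 1, so the inverse exists.
Back-substitute for 1:
1 = 1·3 − 1·2
  = −1·11 + 4·3
  = 4·36 − 13·11
  = −13·47 + 17·36
  = 17·83 − 30·47
  = −30·379 + 137·83
So 83⁻¹ ≡ 137 (mod 379).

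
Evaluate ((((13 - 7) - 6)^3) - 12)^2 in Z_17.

13 - 7 = 6
6 - 6 = 0
(0)^3 ≡ 0 (mod 17)
0 - 12 = -12 ≡ 5 (mod 17)
(5)^2 ≡ 8 (mod 17)

8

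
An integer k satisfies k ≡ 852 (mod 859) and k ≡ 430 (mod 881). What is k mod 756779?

636512

859⁻¹ mod 881: 859*40 ≡ 1 (mod 881), so 859⁻¹ ≡ 40.
k = 852 + 859*((430 − 852)*40 mod 881) = 852 + 859*740 = 636512.
Check: 636512 mod 859 = 852, 636512 mod 881 = 430. ✓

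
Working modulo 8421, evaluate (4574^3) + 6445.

8397

(4574)^3 ≡ 1952 (mod 8421)
1952 + 6445 = 8397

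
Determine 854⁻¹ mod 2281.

Apply the Euclidean algorithm and back-substitute:
2281 = 2×854 + 573
854 = 1×573 + 281
573 = 2×281 + 11
281 = 25×11 + 6
11 = 1×6 + 5
6 = 1×5 + 1
5 = 5×1 + 0
gcd(854, 2281) = 1, so the inverse exists.
Back-substitute for 1:
1 = 1×6 − 1×5
  = −1×11 + 2×6
  = 2×281 − 51×11
  = −51×573 + 104×281
  = 104×854 − 155×573
  = −155×2281 + 414×854
So 854⁻¹ ≡ 414 (mod 2281).

414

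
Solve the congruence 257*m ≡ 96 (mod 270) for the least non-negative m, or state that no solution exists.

138

gcd(257, 270) = 1, so a unique solution mod 270 exists.
257⁻¹ ≡ 83 (mod 270).
m ≡ 83*96 ≡ 138 (mod 270).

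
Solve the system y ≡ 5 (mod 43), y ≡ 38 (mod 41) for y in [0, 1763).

1596

43⁻¹ mod 41: 43×21 ≡ 1 (mod 41), so 43⁻¹ ≡ 21.
y = 5 + 43×((38 − 5)×21 mod 41) = 5 + 43×37 = 1596.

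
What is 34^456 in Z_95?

11

456 in binary is 111001000, i.e. 456 = 256 + 128 + 64 + 8.
34^1 ≡ 34 (mod 95)
34^2 ≡ 34^2 = 1156 ≡ 16 (mod 95)
34^4 ≡ 16^2 = 256 ≡ 66 (mod 95)
34^8 ≡ 66^2 = 4356 ≡ 81 (mod 95)
34^16 ≡ 81^2 = 6561 ≡ 6 (mod 95)
34^32 ≡ 6^2 = 36 (mod 95)
34^64 ≡ 36^2 = 1296 ≡ 61 (mod 95)
34^128 ≡ 61^2 = 3721 ≡ 16 (mod 95)
34^256 ≡ 16^2 = 256 ≡ 66 (mod 95)
34^456 = 34^256 · 34^128 · 34^64 · 34^8 ≡ 66 · 16 · 61 · 81 (mod 95).
Accumulate the product:
66 · 16 = 1056 ≡ 11
11 · 61 = 671 ≡ 6
6 · 81 = 486 ≡ 11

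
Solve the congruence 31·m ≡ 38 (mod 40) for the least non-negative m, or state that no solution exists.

gcd(31, 40) = 1, so a unique solution mod 40 exists.
31⁻¹ ≡ 31 (mod 40).
m ≡ 31·38 ≡ 18 (mod 40).

18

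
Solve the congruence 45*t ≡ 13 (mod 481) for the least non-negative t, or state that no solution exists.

gcd(45, 481) = 1, so a unique solution mod 481 exists.
45⁻¹ ≡ 310 (mod 481).
t ≡ 310*13 ≡ 182 (mod 481).

182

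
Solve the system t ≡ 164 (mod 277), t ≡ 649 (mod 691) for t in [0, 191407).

277⁻¹ mod 691: 277·232 ≡ 1 (mod 691), so 277⁻¹ ≡ 232.
t = 164 + 277·((649 − 164)·232 mod 691) = 164 + 277·578 = 160270.
Check: 160270 mod 277 = 164, 160270 mod 691 = 649. ✓

160270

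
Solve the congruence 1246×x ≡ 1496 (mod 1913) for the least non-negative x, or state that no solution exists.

1862

gcd(1246, 1913) = 1, so a unique solution mod 1913 exists.
1246⁻¹ ≡ 413 (mod 1913).
x ≡ 413×1496 ≡ 1862 (mod 1913).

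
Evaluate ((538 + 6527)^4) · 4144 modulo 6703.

538 + 6527 = 7065 ≡ 362 (mod 6703)
(362)^4 ≡ 285 (mod 6703)
285 · 4144 = 1181040 ≡ 1312 (mod 6703)

1312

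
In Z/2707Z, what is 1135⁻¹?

2707 = 2·1135 + 437
1135 = 2·437 + 261
437 = 1·261 + 176
261 = 1·176 + 85
176 = 2·85 + 6
85 = 14·6 + 1
6 = 6·1 + 0
gcd(1135, 2707) = 1, so the inverse exists.
Back-substitute for 1:
1 = 1·85 − 14·6
  = −14·176 + 29·85
  = 29·261 − 43·176
  = −43·437 + 72·261
  = 72·1135 − 187·437
  = −187·2707 + 446·1135
So 1135⁻¹ ≡ 446 (mod 2707).

446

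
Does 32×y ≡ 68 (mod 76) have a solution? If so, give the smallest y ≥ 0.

gcd(32, 76) = 4, and 4 | 68, so solutions exist.
Divide through by 4: 8×y ≡ 17 mod 19.
8⁻¹ ≡ 12 (mod 19).
y ≡ 12×17 ≡ 14 (mod 19).
The smallest non-negative solution is y = 14.

14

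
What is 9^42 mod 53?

Compute successive squares:
42 in binary is 101010, i.e. 42 = 32 + 8 + 2.
9^1 ≡ 9 (mod 53)
9^2 ≡ 9^2 = 81 ≡ 28 (mod 53)
9^4 ≡ 28^2 = 784 ≡ 42 (mod 53)
9^8 ≡ 42^2 = 1764 ≡ 15 (mod 53)
9^16 ≡ 15^2 = 225 ≡ 13 (mod 53)
9^32 ≡ 13^2 = 169 ≡ 10 (mod 53)
9^42 = 9^32 × 9^8 × 9^2 ≡ 10 × 15 × 28 (mod 53).
Accumulate the product:
10 × 15 = 150 ≡ 44
44 × 28 = 1232 ≡ 13

13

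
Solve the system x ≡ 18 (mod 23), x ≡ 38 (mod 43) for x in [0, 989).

23⁻¹ mod 43: 23·15 ≡ 1 (mod 43), so 23⁻¹ ≡ 15.
x = 18 + 23·((38 − 18)·15 mod 43) = 18 + 23·42 = 984.
Check: 984 mod 23 = 18, 984 mod 43 = 38. ✓

984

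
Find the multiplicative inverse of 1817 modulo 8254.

1917

Apply the Euclidean algorithm and back-substitute:
8254 = 4×1817 + 986
1817 = 1×986 + 831
986 = 1×831 + 155
831 = 5×155 + 56
155 = 2×56 + 43
56 = 1×43 + 13
43 = 3×13 + 4
13 = 3×4 + 1
4 = 4×1 + 0
gcd(1817, 8254) = 1, so the inverse exists.
Bézout: 1 = −422×8254 + 1917×1817.
So 1817⁻¹ ≡ 1917 (mod 8254).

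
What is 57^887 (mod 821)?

713

Compute successive squares:
887 in binary is 1101110111, i.e. 887 = 512 + 256 + 64 + 32 + 16 + 4 + 2 + 1.
57^1 ≡ 57 (mod 821)
57^2 ≡ 57^2 = 3249 ≡ 786 (mod 821)
57^4 ≡ 786^2 = 617796 ≡ 404 (mod 821)
57^8 ≡ 404^2 = 163216 ≡ 658 (mod 821)
57^16 ≡ 658^2 = 432964 ≡ 297 (mod 821)
57^32 ≡ 297^2 = 88209 ≡ 362 (mod 821)
57^64 ≡ 362^2 = 131044 ≡ 505 (mod 821)
57^128 ≡ 505^2 = 255025 ≡ 515 (mod 821)
57^256 ≡ 515^2 = 265225 ≡ 42 (mod 821)
57^512 ≡ 42^2 = 1764 ≡ 122 (mod 821)
57^887 = 57^512 · 57^256 · 57^64 · 57^32 · 57^16 · 57^4 · 57^2 · 57^1 ≡ 122 · 42 · 505 · 362 · 297 · 404 · 786 · 57 (mod 821).
Accumulate the product:
122 · 42 = 5124 ≡ 198
198 · 505 = 99990 ≡ 649
649 · 362 = 234938 ≡ 132
132 · 297 = 39204 ≡ 617
617 · 404 = 249268 ≡ 505
505 · 786 = 396930 ≡ 387
387 · 57 = 22059 ≡ 713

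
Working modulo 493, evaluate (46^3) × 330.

451

(46)^3 ≡ 215 (mod 493)
215 × 330 = 70950 ≡ 451 (mod 493)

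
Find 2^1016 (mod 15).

By square-and-multiply:
2^1 ≡ 2 (mod 15)
2^2 ≡ 2^2 = 4 (mod 15)
2^4 ≡ 4^2 = 16 ≡ 1 (mod 15)
2^8 ≡ 1^2 = 1 (mod 15)
2^16 ≡ 1^2 = 1 (mod 15)
2^32 ≡ 1^2 = 1 (mod 15)
2^64 ≡ 1^2 = 1 (mod 15)
2^128 ≡ 1^2 = 1 (mod 15)
2^256 ≡ 1^2 = 1 (mod 15)
2^512 ≡ 1^2 = 1 (mod 15)
2^1016 = 2^512 × 2^256 × 2^128 × 2^64 × 2^32 × 2^16 × 2^8 ≡ 1 × 1 × 1 × 1 × 1 × 1 × 1 (mod 15).
Accumulate the product:
1 × 1 = 1
1 × 1 = 1
1 × 1 = 1
1 × 1 = 1
1 × 1 = 1
1 × 1 = 1

1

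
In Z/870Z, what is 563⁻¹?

17

870 = 1×563 + 307
563 = 1×307 + 256
307 = 1×256 + 51
256 = 5×51 + 1
51 = 51×1 + 0
gcd(563, 870) = 1, so the inverse exists.
Back-substitute for 1:
1 = 1×256 − 5×51
  = −5×307 + 6×256
  = 6×563 − 11×307
  = −11×870 + 17×563
So 563⁻¹ ≡ 17 (mod 870).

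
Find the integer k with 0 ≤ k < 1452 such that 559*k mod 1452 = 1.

1452 = 2×559 + 334
559 = 1×334 + 225
334 = 1×225 + 109
225 = 2×109 + 7
109 = 15×7 + 4
7 = 1×4 + 3
4 = 1×3 + 1
3 = 3×1 + 0
gcd(559, 1452) = 1, so the inverse exists.
Back-substitute for 1:
1 = 1×4 − 1×3
  = −1×7 + 2×4
  = 2×109 − 31×7
  = −31×225 + 64×109
  = 64×334 − 95×225
  = −95×559 + 159×334
  = 159×1452 − 413×559
So 559⁻¹ ≡ −413 ≡ 1039 (mod 1452).

1039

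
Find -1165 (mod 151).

-1165 = -8×151 + 43, so -1165 ≡ 43 (mod 151).

43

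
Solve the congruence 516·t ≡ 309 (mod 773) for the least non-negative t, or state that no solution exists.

gcd(516, 773) = 1, so a unique solution mod 773 exists.
516⁻¹ ≡ 388 (mod 773).
t ≡ 388·309 ≡ 77 (mod 773).

77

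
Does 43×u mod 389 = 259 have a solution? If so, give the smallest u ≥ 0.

196

gcd(43, 389) = 1, so a unique solution mod 389 exists.
43⁻¹ ≡ 190 (mod 389).
u ≡ 190×259 ≡ 196 (mod 389).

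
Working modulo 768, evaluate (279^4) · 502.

438

(279)^4 ≡ 33 (mod 768)
33 · 502 = 16566 ≡ 438 (mod 768)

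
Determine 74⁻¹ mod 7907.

2885

Run the extended Euclidean algorithm:
7907 = 106×74 + 63
74 = 1×63 + 11
63 = 5×11 + 8
11 = 1×8 + 3
8 = 2×3 + 2
3 = 1×2 + 1
2 = 2×1 + 0
gcd(74, 7907) = 1, so the inverse exists.
Back-substitute for 1:
1 = 1×3 − 1×2
  = −1×8 + 3×3
  = 3×11 − 4×8
  = −4×63 + 23×11
  = 23×74 − 27×63
  = −27×7907 + 2885×74
So 74⁻¹ ≡ 2885 (mod 7907).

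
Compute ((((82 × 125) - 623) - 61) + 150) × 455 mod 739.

82 × 125 = 10250 ≡ 643 (mod 739)
643 - 623 = 20
20 - 61 = -41 ≡ 698 (mod 739)
698 + 150 = 848 ≡ 109 (mod 739)
109 × 455 = 49595 ≡ 82 (mod 739)

82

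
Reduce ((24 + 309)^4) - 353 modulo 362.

24 + 309 = 333
(333)^4 ≡ 295 (mod 362)
295 - 353 = -58 ≡ 304 (mod 362)

304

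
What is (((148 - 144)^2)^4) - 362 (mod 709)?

148 - 144 = 4
(4)^2 ≡ 16 (mod 709)
(16)^4 ≡ 308 (mod 709)
308 - 362 = -54 ≡ 655 (mod 709)

655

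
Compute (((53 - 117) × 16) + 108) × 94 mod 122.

53 - 117 = -64 ≡ 58 (mod 122)
58 × 16 = 928 ≡ 74 (mod 122)
74 + 108 = 182 ≡ 60 (mod 122)
60 × 94 = 5640 ≡ 28 (mod 122)

28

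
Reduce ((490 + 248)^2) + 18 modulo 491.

490 + 248 = 738 ≡ 247 (mod 491)
(247)^2 ≡ 125 (mod 491)
125 + 18 = 143

143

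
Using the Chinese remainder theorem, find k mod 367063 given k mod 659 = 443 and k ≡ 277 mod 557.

659⁻¹ mod 557: 659×71 ≡ 1 (mod 557), so 659⁻¹ ≡ 71.
k = 443 + 659×((277 − 443)×71 mod 557) = 443 + 659×468 = 308855.

308855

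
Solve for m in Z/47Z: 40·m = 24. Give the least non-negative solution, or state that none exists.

gcd(40, 47) = 1, so a unique solution mod 47 exists.
40⁻¹ ≡ 20 (mod 47).
m ≡ 20·24 ≡ 10 (mod 47).

10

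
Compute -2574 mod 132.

-2574 = -20*132 + 66, so -2574 ≡ 66 (mod 132).

66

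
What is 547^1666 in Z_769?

128

By square-and-multiply:
1666 in binary is 11010000010, i.e. 1666 = 1024 + 512 + 128 + 2.
547^1 ≡ 547 (mod 769)
547^2 ≡ 547^2 = 299209 ≡ 68 (mod 769)
547^4 ≡ 68^2 = 4624 ≡ 10 (mod 769)
547^8 ≡ 10^2 = 100 (mod 769)
547^16 ≡ 100^2 = 10000 ≡ 3 (mod 769)
547^32 ≡ 3^2 = 9 (mod 769)
547^64 ≡ 9^2 = 81 (mod 769)
547^128 ≡ 81^2 = 6561 ≡ 409 (mod 769)
547^256 ≡ 409^2 = 167281 ≡ 408 (mod 769)
547^512 ≡ 408^2 = 166464 ≡ 360 (mod 769)
547^1024 ≡ 360^2 = 129600 ≡ 408 (mod 769)
547^1666 = 547^1024 * 547^512 * 547^128 * 547^2 ≡ 408 * 360 * 409 * 68 (mod 769).
Accumulate the product:
408 * 360 = 146880 ≡ 1
1 * 409 = 409
409 * 68 = 27812 ≡ 128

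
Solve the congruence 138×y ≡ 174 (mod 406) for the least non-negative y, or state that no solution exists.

116

gcd(138, 406) = 2, and 2 | 174, so solutions exist.
Divide through by 2: 69×y ≡ 87 mod 203.
69⁻¹ ≡ 153 (mod 203).
y ≡ 153×87 ≡ 116 (mod 203).
The smallest non-negative solution is y = 116.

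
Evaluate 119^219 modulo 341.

219 in binary is 11011011, i.e. 219 = 128 + 64 + 16 + 8 + 2 + 1.
119^1 ≡ 119 (mod 341)
119^2 ≡ 119^2 = 14161 ≡ 180 (mod 341)
119^4 ≡ 180^2 = 32400 ≡ 5 (mod 341)
119^8 ≡ 5^2 = 25 (mod 341)
119^16 ≡ 25^2 = 625 ≡ 284 (mod 341)
119^32 ≡ 284^2 = 80656 ≡ 180 (mod 341)
119^64 ≡ 180^2 = 32400 ≡ 5 (mod 341)
119^128 ≡ 5^2 = 25 (mod 341)
119^219 = 119^128 × 119^64 × 119^16 × 119^8 × 119^2 × 119^1 ≡ 25 × 5 × 284 × 25 × 180 × 119 (mod 341).
Accumulate the product:
25 × 5 = 125
125 × 284 = 35500 ≡ 36
36 × 25 = 900 ≡ 218
218 × 180 = 39240 ≡ 25
25 × 119 = 2975 ≡ 247

247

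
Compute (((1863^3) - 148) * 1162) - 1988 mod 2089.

(1863)^3 ≡ 638 (mod 2089)
638 - 148 = 490
490 * 1162 = 569380 ≡ 1172 (mod 2089)
1172 - 1988 = -816 ≡ 1273 (mod 2089)

1273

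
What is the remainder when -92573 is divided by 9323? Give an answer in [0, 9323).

-92573 = -10×9323 + 657, so -92573 ≡ 657 (mod 9323).

657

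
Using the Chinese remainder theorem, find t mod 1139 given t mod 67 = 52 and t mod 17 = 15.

67⁻¹ mod 17: 67·16 ≡ 1 (mod 17), so 67⁻¹ ≡ 16.
t = 52 + 67·((15 − 52)·16 mod 17) = 52 + 67·3 = 253.
Check: 253 mod 67 = 52, 253 mod 17 = 15. ✓

253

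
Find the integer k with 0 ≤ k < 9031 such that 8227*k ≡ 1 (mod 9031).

9031 = 1×8227 + 804
8227 = 10×804 + 187
804 = 4×187 + 56
187 = 3×56 + 19
56 = 2×19 + 18
19 = 1×18 + 1
18 = 18×1 + 0
gcd(8227, 9031) = 1, so the inverse exists.
Back-substitute for 1:
1 = 1×19 − 1×18
  = −1×56 + 3×19
  = 3×187 − 10×56
  = −10×804 + 43×187
  = 43×8227 − 440×804
  = −440×9031 + 483×8227
So 8227⁻¹ ≡ 483 (mod 9031).

483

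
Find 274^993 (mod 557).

993 in binary is 1111100001, i.e. 993 = 512 + 256 + 128 + 64 + 32 + 1.
274^1 ≡ 274 (mod 557)
274^2 ≡ 274^2 = 75076 ≡ 438 (mod 557)
274^4 ≡ 438^2 = 191844 ≡ 236 (mod 557)
274^8 ≡ 236^2 = 55696 ≡ 553 (mod 557)
274^16 ≡ 553^2 = 305809 ≡ 16 (mod 557)
274^32 ≡ 16^2 = 256 (mod 557)
274^64 ≡ 256^2 = 65536 ≡ 367 (mod 557)
274^128 ≡ 367^2 = 134689 ≡ 452 (mod 557)
274^256 ≡ 452^2 = 204304 ≡ 442 (mod 557)
274^512 ≡ 442^2 = 195364 ≡ 414 (mod 557)
274^993 = 274^512 * 274^256 * 274^128 * 274^64 * 274^32 * 274^1 ≡ 414 * 442 * 452 * 367 * 256 * 274 (mod 557).
Accumulate the product:
414 * 442 = 182988 ≡ 292
292 * 452 = 131984 ≡ 532
532 * 367 = 195244 ≡ 294
294 * 256 = 75264 ≡ 69
69 * 274 = 18906 ≡ 525

525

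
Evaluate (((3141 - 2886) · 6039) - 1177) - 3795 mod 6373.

3141 - 2886 = 255
255 · 6039 = 1539945 ≡ 4052 (mod 6373)
4052 - 1177 = 2875
2875 - 3795 = -920 ≡ 5453 (mod 6373)

5453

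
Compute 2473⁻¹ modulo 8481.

2260

Apply the Euclidean algorithm and back-substitute:
8481 = 3×2473 + 1062
2473 = 2×1062 + 349
1062 = 3×349 + 15
349 = 23×15 + 4
15 = 3×4 + 3
4 = 1×3 + 1
3 = 3×1 + 0
gcd(2473, 8481) = 1, so the inverse exists.
Back-substitute for 1:
1 = 1×4 − 1×3
  = −1×15 + 4×4
  = 4×349 − 93×15
  = −93×1062 + 283×349
  = 283×2473 − 659×1062
  = −659×8481 + 2260×2473
So 2473⁻¹ ≡ 2260 (mod 8481).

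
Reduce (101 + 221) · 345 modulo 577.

306

101 + 221 = 322
322 · 345 = 111090 ≡ 306 (mod 577)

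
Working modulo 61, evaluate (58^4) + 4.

(58)^4 ≡ 20 (mod 61)
20 + 4 = 24

24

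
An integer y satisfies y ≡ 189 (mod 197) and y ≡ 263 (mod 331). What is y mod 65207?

39983

197⁻¹ mod 331: 197·289 ≡ 1 (mod 331), so 197⁻¹ ≡ 289.
y = 189 + 197·((263 − 189)·289 mod 331) = 189 + 197·202 = 39983.
Check: 39983 mod 197 = 189, 39983 mod 331 = 263. ✓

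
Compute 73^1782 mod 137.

50

Compute successive squares:
1782 in binary is 11011110110, i.e. 1782 = 1024 + 512 + 128 + 64 + 32 + 16 + 4 + 2.
73^1 ≡ 73 (mod 137)
73^2 ≡ 73^2 = 5329 ≡ 123 (mod 137)
73^4 ≡ 123^2 = 15129 ≡ 59 (mod 137)
73^8 ≡ 59^2 = 3481 ≡ 56 (mod 137)
73^16 ≡ 56^2 = 3136 ≡ 122 (mod 137)
73^32 ≡ 122^2 = 14884 ≡ 88 (mod 137)
73^64 ≡ 88^2 = 7744 ≡ 72 (mod 137)
73^128 ≡ 72^2 = 5184 ≡ 115 (mod 137)
73^256 ≡ 115^2 = 13225 ≡ 73 (mod 137)
73^512 ≡ 73^2 = 5329 ≡ 123 (mod 137)
73^1024 ≡ 123^2 = 15129 ≡ 59 (mod 137)
73^1782 = 73^1024 × 73^512 × 73^128 × 73^64 × 73^32 × 73^16 × 73^4 × 73^2 ≡ 59 × 123 × 115 × 72 × 88 × 122 × 59 × 123 (mod 137).
Accumulate the product:
59 × 123 = 7257 ≡ 133
133 × 115 = 15295 ≡ 88
88 × 72 = 6336 ≡ 34
34 × 88 = 2992 ≡ 115
115 × 122 = 14030 ≡ 56
56 × 59 = 3304 ≡ 16
16 × 123 = 1968 ≡ 50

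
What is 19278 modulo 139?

19278 = 138×139 + 96, so 19278 ≡ 96 (mod 139).

96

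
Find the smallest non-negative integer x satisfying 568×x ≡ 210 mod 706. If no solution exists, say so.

198

gcd(568, 706) = 2, and 2 | 210, so solutions exist.
Divide through by 2: 284×x mod 353 = 105.
284⁻¹ ≡ 133 (mod 353).
x ≡ 133×105 ≡ 198 (mod 353).
The smallest non-negative solution is x = 198.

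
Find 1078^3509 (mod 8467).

By square-and-multiply:
3509 in binary is 110110110101, i.e. 3509 = 2048 + 1024 + 256 + 128 + 32 + 16 + 4 + 1.
1078^1 ≡ 1078 (mod 8467)
1078^2 ≡ 1078^2 = 1162084 ≡ 2105 (mod 8467)
1078^4 ≡ 2105^2 = 4431025 ≡ 2784 (mod 8467)
1078^8 ≡ 2784^2 = 7750656 ≡ 3351 (mod 8467)
1078^16 ≡ 3351^2 = 11229201 ≡ 1959 (mod 8467)
1078^32 ≡ 1959^2 = 3837681 ≡ 2130 (mod 8467)
1078^64 ≡ 2130^2 = 4536900 ≡ 7055 (mod 8467)
1078^128 ≡ 7055^2 = 49773025 ≡ 3999 (mod 8467)
1078^256 ≡ 3999^2 = 15992001 ≡ 6305 (mod 8467)
1078^512 ≡ 6305^2 = 39753025 ≡ 460 (mod 8467)
1078^1024 ≡ 460^2 = 211600 ≡ 8392 (mod 8467)
1078^2048 ≡ 8392^2 = 70425664 ≡ 5625 (mod 8467)
1078^3509 = 1078^2048 * 1078^1024 * 1078^256 * 1078^128 * 1078^32 * 1078^16 * 1078^4 * 1078^1 ≡ 5625 * 8392 * 6305 * 3999 * 2130 * 1959 * 2784 * 1078 (mod 8467).
Accumulate the product:
5625 * 8392 = 47205000 ≡ 1475
1475 * 6305 = 9299875 ≡ 3109
3109 * 3999 = 12432891 ≡ 3335
3335 * 2130 = 7103550 ≡ 8204
8204 * 1959 = 16071636 ≡ 1270
1270 * 2784 = 3535680 ≡ 4941
4941 * 1078 = 5326398 ≡ 655

655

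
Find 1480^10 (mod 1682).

10 in binary is 1010, i.e. 10 = 8 + 2.
1480^1 ≡ 1480 (mod 1682)
1480^2 ≡ 1480^2 = 2190400 ≡ 436 (mod 1682)
1480^4 ≡ 436^2 = 190096 ≡ 30 (mod 1682)
1480^8 ≡ 30^2 = 900 (mod 1682)
1480^10 = 1480^8 * 1480^2 ≡ 900 * 436 (mod 1682).
900 * 436 = 392400 ≡ 494 (mod 1682).

494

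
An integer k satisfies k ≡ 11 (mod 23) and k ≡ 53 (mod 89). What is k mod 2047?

23⁻¹ mod 89: 23*31 ≡ 1 (mod 89), so 23⁻¹ ≡ 31.
k = 11 + 23*((53 − 11)*31 mod 89) = 11 + 23*56 = 1299.

1299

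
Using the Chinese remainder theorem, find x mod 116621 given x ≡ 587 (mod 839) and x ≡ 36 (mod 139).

839⁻¹ mod 139: 839·28 ≡ 1 (mod 139), so 839⁻¹ ≡ 28.
x = 587 + 839·((36 − 587)·28 mod 139) = 587 + 839·1 = 1426.

1426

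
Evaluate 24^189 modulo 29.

1

By square-and-multiply:
189 in binary is 10111101, i.e. 189 = 128 + 32 + 16 + 8 + 4 + 1.
24^1 ≡ 24 (mod 29)
24^2 ≡ 24^2 = 576 ≡ 25 (mod 29)
24^4 ≡ 25^2 = 625 ≡ 16 (mod 29)
24^8 ≡ 16^2 = 256 ≡ 24 (mod 29)
24^16 ≡ 24^2 = 576 ≡ 25 (mod 29)
24^32 ≡ 25^2 = 625 ≡ 16 (mod 29)
24^64 ≡ 16^2 = 256 ≡ 24 (mod 29)
24^128 ≡ 24^2 = 576 ≡ 25 (mod 29)
24^189 = 24^128 * 24^32 * 24^16 * 24^8 * 24^4 * 24^1 ≡ 25 * 16 * 25 * 24 * 16 * 24 (mod 29).
Accumulate the product:
25 * 16 = 400 ≡ 23
23 * 25 = 575 ≡ 24
24 * 24 = 576 ≡ 25
25 * 16 = 400 ≡ 23
23 * 24 = 552 ≡ 1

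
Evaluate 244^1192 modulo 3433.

2991

Compute successive squares:
1192 in binary is 10010101000, i.e. 1192 = 1024 + 128 + 32 + 8.
244^1 ≡ 244 (mod 3433)
244^2 ≡ 244^2 = 59536 ≡ 1175 (mod 3433)
244^4 ≡ 1175^2 = 1380625 ≡ 559 (mod 3433)
244^8 ≡ 559^2 = 312481 ≡ 78 (mod 3433)
244^16 ≡ 78^2 = 6084 ≡ 2651 (mod 3433)
244^32 ≡ 2651^2 = 7027801 ≡ 450 (mod 3433)
244^64 ≡ 450^2 = 202500 ≡ 3386 (mod 3433)
244^128 ≡ 3386^2 = 11464996 ≡ 2209 (mod 3433)
244^256 ≡ 2209^2 = 4879681 ≡ 1388 (mod 3433)
244^512 ≡ 1388^2 = 1926544 ≡ 631 (mod 3433)
244^1024 ≡ 631^2 = 398161 ≡ 3366 (mod 3433)
244^1192 = 244^1024 · 244^128 · 244^32 · 244^8 ≡ 3366 · 2209 · 450 · 78 (mod 3433).
Accumulate the product:
3366 · 2209 = 7435494 ≡ 3049
3049 · 450 = 1372050 ≡ 2283
2283 · 78 = 178074 ≡ 2991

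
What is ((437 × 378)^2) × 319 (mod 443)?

437 × 378 = 165186 ≡ 390 (mod 443)
(390)^2 ≡ 151 (mod 443)
151 × 319 = 48169 ≡ 325 (mod 443)

325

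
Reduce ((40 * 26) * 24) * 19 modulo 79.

3

40 * 26 = 1040 ≡ 13 (mod 79)
13 * 24 = 312 ≡ 75 (mod 79)
75 * 19 = 1425 ≡ 3 (mod 79)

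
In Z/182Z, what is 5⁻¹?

Apply the Euclidean algorithm and back-substitute:
182 = 36·5 + 2
5 = 2·2 + 1
2 = 2·1 + 0
gcd(5, 182) = 1, so the inverse exists.
Back-substitute for 1:
1 = 1·5 − 2·2
  = −2·182 + 73·5
So 5⁻¹ ≡ 73 (mod 182).

73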